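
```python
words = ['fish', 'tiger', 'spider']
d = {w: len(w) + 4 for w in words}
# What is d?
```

{'fish': 8, 'tiger': 9, 'spider': 10}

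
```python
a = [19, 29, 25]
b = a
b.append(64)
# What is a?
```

After line 1: a = [19, 29, 25]
After line 2 (b = a is an alias, same object): a = [19, 29, 25], b = [19, 29, 25]
After line 3 (b.append mutates the shared list): a = [19, 29, 25, 64], b = [19, 29, 25, 64]

[19, 29, 25, 64]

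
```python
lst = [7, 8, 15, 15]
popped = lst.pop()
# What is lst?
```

[7, 8, 15]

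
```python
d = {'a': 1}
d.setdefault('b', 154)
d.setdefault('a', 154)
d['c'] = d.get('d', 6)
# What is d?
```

After line 1: d = {'a': 1}
After line 2 (setdefault adds 'b'=154): d = {'a': 1, 'b': 154}
After line 3 (setdefault 'a' no-op, already exists): d = {'a': 1, 'b': 154}
After line 4 (get('d', 6) returns default since 'd' not in d): d = {'a': 1, 'b': 154, 'c': 6}

{'a': 1, 'b': 154, 'c': 6}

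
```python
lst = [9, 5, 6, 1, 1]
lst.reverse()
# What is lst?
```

[1, 1, 6, 5, 9]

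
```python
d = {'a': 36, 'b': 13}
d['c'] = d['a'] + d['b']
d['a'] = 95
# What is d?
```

After line 1: d = {'a': 36, 'b': 13}
After line 2 (d['c'] = 36 + 13): d = {'a': 36, 'b': 13, 'c': 49}
After line 3: d = {'a': 95, 'b': 13, 'c': 49}

{'a': 95, 'b': 13, 'c': 49}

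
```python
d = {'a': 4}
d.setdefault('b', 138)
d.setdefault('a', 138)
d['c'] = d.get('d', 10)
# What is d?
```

After line 1: d = {'a': 4}
After line 2 (setdefault adds 'b'=138): d = {'a': 4, 'b': 138}
After line 3 (setdefault 'a' no-op, already exists): d = {'a': 4, 'b': 138}
After line 4 (get('d', 10) returns default since 'd' not in d): d = {'a': 4, 'b': 138, 'c': 10}

{'a': 4, 'b': 138, 'c': 10}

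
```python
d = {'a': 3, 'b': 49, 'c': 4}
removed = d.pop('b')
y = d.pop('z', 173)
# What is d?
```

After line 1: d = {'a': 3, 'b': 49, 'c': 4}
After line 2 (pop 'b' returns 49): d = {'a': 3, 'c': 4}, removed = 49
After line 3 (pop 'z' missing, returns default 173): d = {'a': 3, 'c': 4}, y = 173

{'a': 3, 'c': 4}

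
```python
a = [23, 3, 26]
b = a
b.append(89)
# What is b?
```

After line 1: a = [23, 3, 26]
After line 2 (b = a is an alias, same object): a = [23, 3, 26], b = [23, 3, 26]
After line 3 (b.append mutates the shared list): a = [23, 3, 26, 89], b = [23, 3, 26, 89]

[23, 3, 26, 89]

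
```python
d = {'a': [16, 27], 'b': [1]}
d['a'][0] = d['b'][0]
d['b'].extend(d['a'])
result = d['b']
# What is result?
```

After line 1: d = {'a': [16, 27], 'b': [1]}
After line 2 (a[0] = b[0] = 1): d = {'a': [1, 27], 'b': [1]}
After line 3 (b.extend(a) appends [1, 27]): d = {'a': [1, 27], 'b': [1, 1, 27]}
After line 4: result = d['b'] = [1, 1, 27]

[1, 1, 27]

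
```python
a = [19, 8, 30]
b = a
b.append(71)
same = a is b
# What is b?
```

After line 1: a = [19, 8, 30]
After line 2 (b = a is an alias, same object): a = [19, 8, 30], b = [19, 8, 30]
After line 3 (b.append mutates the shared list): a = [19, 8, 30, 71], b = [19, 8, 30, 71]
After line 4 (same = a is b; same object -> True): same = True

[19, 8, 30, 71]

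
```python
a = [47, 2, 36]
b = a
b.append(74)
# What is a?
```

After line 1: a = [47, 2, 36]
After line 2 (b = a is an alias, same object): a = [47, 2, 36], b = [47, 2, 36]
After line 3 (b.append mutates the shared list): a = [47, 2, 36, 74], b = [47, 2, 36, 74]

[47, 2, 36, 74]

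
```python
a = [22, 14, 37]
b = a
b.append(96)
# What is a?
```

After line 1: a = [22, 14, 37]
After line 2 (b = a is an alias, same object): a = [22, 14, 37], b = [22, 14, 37]
After line 3 (b.append mutates the shared list): a = [22, 14, 37, 96], b = [22, 14, 37, 96]

[22, 14, 37, 96]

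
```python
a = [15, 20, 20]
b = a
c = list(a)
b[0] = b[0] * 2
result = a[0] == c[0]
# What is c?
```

After line 1: a = [15, 20, 20]
After line 2 (b = a, alias): a = [15, 20, 20], b = [15, 20, 20]
After line 3 (c = list(a) is a copy, new object): c = [15, 20, 20]
After line 4 (b[0] = 15 * 2 = 30; mutates shared a/b): a = b = [30, 20, 20], c = [15, 20, 20]
After line 5 (a[0] = 30, c[0] = 15; result = False)

[15, 20, 20]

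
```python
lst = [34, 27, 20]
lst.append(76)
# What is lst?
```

[34, 27, 20, 76]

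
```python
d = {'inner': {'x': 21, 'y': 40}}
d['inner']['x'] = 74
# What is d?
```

After line 1: d = {'inner': {'x': 21, 'y': 40}}
After line 2 (inner x overwritten): d = {'inner': {'x': 74, 'y': 40}}

{'inner': {'x': 74, 'y': 40}}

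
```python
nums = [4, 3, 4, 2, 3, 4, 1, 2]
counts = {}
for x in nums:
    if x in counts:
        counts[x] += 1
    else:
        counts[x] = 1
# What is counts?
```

Initial: counts = {}, nums = [4, 3, 4, 2, 3, 4, 1, 2]
See 4: counts = {4: 1}
See 3: counts = {4: 1, 3: 1}
See 4: counts = {4: 2, 3: 1}
See 2: counts = {4: 2, 3: 1, 2: 1}
See 3: counts = {4: 2, 3: 2, 2: 1}
See 4: counts = {4: 3, 3: 2, 2: 1}
See 1: counts = {4: 3, 3: 2, 2: 1, 1: 1}
See 2: counts = {4: 3, 3: 2, 2: 2, 1: 1}

{4: 3, 3: 2, 2: 2, 1: 1}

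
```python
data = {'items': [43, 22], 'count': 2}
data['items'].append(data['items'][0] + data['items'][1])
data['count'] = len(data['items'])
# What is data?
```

After line 1: data = {'items': [43, 22], 'count': 2}
After line 2 (append 43 + 22 = 65): data = {'items': [43, 22, 65], 'count': 2}
After line 3 (count = len(items) = 3): data = {'items': [43, 22, 65], 'count': 3}

{'items': [43, 22, 65], 'count': 3}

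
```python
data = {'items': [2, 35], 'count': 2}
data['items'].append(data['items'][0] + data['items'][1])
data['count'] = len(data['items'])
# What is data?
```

After line 1: data = {'items': [2, 35], 'count': 2}
After line 2 (append 2 + 35 = 37): data = {'items': [2, 35, 37], 'count': 2}
After line 3 (count = len(items) = 3): data = {'items': [2, 35, 37], 'count': 3}

{'items': [2, 35, 37], 'count': 3}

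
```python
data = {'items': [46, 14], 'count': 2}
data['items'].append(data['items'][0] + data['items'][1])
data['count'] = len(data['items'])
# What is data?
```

After line 1: data = {'items': [46, 14], 'count': 2}
After line 2 (append 46 + 14 = 60): data = {'items': [46, 14, 60], 'count': 2}
After line 3 (count = len(items) = 3): data = {'items': [46, 14, 60], 'count': 3}

{'items': [46, 14, 60], 'count': 3}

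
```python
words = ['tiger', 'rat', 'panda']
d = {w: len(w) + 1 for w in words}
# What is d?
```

{'tiger': 6, 'rat': 4, 'panda': 6}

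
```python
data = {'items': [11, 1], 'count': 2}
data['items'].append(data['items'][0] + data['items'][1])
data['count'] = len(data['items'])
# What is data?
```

After line 1: data = {'items': [11, 1], 'count': 2}
After line 2 (append 11 + 1 = 12): data = {'items': [11, 1, 12], 'count': 2}
After line 3 (count = len(items) = 3): data = {'items': [11, 1, 12], 'count': 3}

{'items': [11, 1, 12], 'count': 3}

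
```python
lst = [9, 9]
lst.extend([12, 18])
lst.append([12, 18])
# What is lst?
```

After line 1: lst = [9, 9]
After line 2 (extend unpacks [12, 18]): lst = [9, 9, 12, 18]
After line 3 (append adds [12, 18] as single element): lst = [9, 9, 12, 18, [12, 18]]

[9, 9, 12, 18, [12, 18]]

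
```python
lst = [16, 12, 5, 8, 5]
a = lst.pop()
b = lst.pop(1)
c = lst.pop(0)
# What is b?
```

After line 1: lst = [16, 12, 5, 8, 5]
After line 2 (pop() -> a = 5): lst = [16, 12, 5, 8]
After line 3 (pop(1) -> b = 12): lst = [16, 5, 8]
After line 4 (pop(0) -> c = 16): lst = [5, 8]

12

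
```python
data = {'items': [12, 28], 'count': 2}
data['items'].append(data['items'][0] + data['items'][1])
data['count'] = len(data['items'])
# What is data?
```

After line 1: data = {'items': [12, 28], 'count': 2}
After line 2 (append 12 + 28 = 40): data = {'items': [12, 28, 40], 'count': 2}
After line 3 (count = len(items) = 3): data = {'items': [12, 28, 40], 'count': 3}

{'items': [12, 28, 40], 'count': 3}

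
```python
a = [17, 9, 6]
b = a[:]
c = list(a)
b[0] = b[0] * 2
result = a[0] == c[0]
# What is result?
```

After line 1: a = [17, 9, 6]
After line 2 (b = a[:], copy): a = [17, 9, 6], b = [17, 9, 6]
After line 3 (c = list(a) is a copy, new object): c = [17, 9, 6]
After line 4 (b[0] = 17 * 2 = 34; only b mutates (copy)): a = [17, 9, 6], b = [34, 9, 6], c = [17, 9, 6]
After line 5 (a[0] = 17, c[0] = 17; result = True)

True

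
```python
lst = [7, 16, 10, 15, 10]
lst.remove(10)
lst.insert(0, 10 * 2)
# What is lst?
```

After line 1: lst = [7, 16, 10, 15, 10]
After line 2 (remove first 10): lst = [7, 16, 15, 10]
After line 3 (insert 20 at index 0): lst = [20, 7, 16, 15, 10]

[20, 7, 16, 15, 10]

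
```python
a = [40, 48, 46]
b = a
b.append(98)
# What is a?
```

After line 1: a = [40, 48, 46]
After line 2 (b = a is an alias, same object): a = [40, 48, 46], b = [40, 48, 46]
After line 3 (b.append mutates the shared list): a = [40, 48, 46, 98], b = [40, 48, 46, 98]

[40, 48, 46, 98]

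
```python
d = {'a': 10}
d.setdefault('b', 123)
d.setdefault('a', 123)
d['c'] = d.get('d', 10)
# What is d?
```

After line 1: d = {'a': 10}
After line 2 (setdefault adds 'b'=123): d = {'a': 10, 'b': 123}
After line 3 (setdefault 'a' no-op, already exists): d = {'a': 10, 'b': 123}
After line 4 (get('d', 10) returns default since 'd' not in d): d = {'a': 10, 'b': 123, 'c': 10}

{'a': 10, 'b': 123, 'c': 10}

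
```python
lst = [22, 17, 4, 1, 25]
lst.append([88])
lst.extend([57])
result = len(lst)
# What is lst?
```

After line 1: lst = [22, 17, 4, 1, 25]
After line 2 (append adds [88] as single element): lst = [22, 17, 4, 1, 25, [88]]
After line 3 (extend unpacks [57], adds 57): lst = [22, 17, 4, 1, 25, [88], 57]
After line 4: result = len(lst) = 7

[22, 17, 4, 1, 25, [88], 57]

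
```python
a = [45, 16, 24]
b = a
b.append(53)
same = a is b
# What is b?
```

After line 1: a = [45, 16, 24]
After line 2 (b = a is an alias, same object): a = [45, 16, 24], b = [45, 16, 24]
After line 3 (b.append mutates the shared list): a = [45, 16, 24, 53], b = [45, 16, 24, 53]
After line 4 (same = a is b; same object -> True): same = True

[45, 16, 24, 53]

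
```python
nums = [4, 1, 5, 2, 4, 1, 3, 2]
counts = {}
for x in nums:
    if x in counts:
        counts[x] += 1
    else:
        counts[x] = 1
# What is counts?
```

Initial: counts = {}, nums = [4, 1, 5, 2, 4, 1, 3, 2]
See 4: counts = {4: 1}
See 1: counts = {4: 1, 1: 1}
See 5: counts = {4: 1, 1: 1, 5: 1}
See 2: counts = {4: 1, 1: 1, 5: 1, 2: 1}
See 4: counts = {4: 2, 1: 1, 5: 1, 2: 1}
See 1: counts = {4: 2, 1: 2, 5: 1, 2: 1}
See 3: counts = {4: 2, 1: 2, 5: 1, 2: 1, 3: 1}
See 2: counts = {4: 2, 1: 2, 5: 1, 2: 2, 3: 1}

{4: 2, 1: 2, 5: 1, 2: 2, 3: 1}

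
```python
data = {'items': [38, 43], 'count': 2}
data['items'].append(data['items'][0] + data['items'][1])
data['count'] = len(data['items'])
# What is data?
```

After line 1: data = {'items': [38, 43], 'count': 2}
After line 2 (append 38 + 43 = 81): data = {'items': [38, 43, 81], 'count': 2}
After line 3 (count = len(items) = 3): data = {'items': [38, 43, 81], 'count': 3}

{'items': [38, 43, 81], 'count': 3}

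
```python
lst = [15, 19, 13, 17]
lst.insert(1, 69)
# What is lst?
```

[15, 69, 19, 13, 17]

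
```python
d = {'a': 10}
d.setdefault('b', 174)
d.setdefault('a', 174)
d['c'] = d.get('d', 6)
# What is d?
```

After line 1: d = {'a': 10}
After line 2 (setdefault adds 'b'=174): d = {'a': 10, 'b': 174}
After line 3 (setdefault 'a' no-op, already exists): d = {'a': 10, 'b': 174}
After line 4 (get('d', 6) returns default since 'd' not in d): d = {'a': 10, 'b': 174, 'c': 6}

{'a': 10, 'b': 174, 'c': 6}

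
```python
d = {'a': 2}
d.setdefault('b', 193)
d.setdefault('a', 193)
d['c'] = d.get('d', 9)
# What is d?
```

After line 1: d = {'a': 2}
After line 2 (setdefault adds 'b'=193): d = {'a': 2, 'b': 193}
After line 3 (setdefault 'a' no-op, already exists): d = {'a': 2, 'b': 193}
After line 4 (get('d', 9) returns default since 'd' not in d): d = {'a': 2, 'b': 193, 'c': 9}

{'a': 2, 'b': 193, 'c': 9}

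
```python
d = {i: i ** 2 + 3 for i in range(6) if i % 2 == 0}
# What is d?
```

{0: 3, 2: 7, 4: 19}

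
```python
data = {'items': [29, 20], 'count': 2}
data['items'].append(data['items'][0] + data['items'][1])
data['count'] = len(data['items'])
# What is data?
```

After line 1: data = {'items': [29, 20], 'count': 2}
After line 2 (append 29 + 20 = 49): data = {'items': [29, 20, 49], 'count': 2}
After line 3 (count = len(items) = 3): data = {'items': [29, 20, 49], 'count': 3}

{'items': [29, 20, 49], 'count': 3}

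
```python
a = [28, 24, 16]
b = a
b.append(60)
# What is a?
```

After line 1: a = [28, 24, 16]
After line 2 (b = a is an alias, same object): a = [28, 24, 16], b = [28, 24, 16]
After line 3 (b.append mutates the shared list): a = [28, 24, 16, 60], b = [28, 24, 16, 60]

[28, 24, 16, 60]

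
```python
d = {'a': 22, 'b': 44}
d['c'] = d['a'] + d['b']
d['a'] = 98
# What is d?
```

After line 1: d = {'a': 22, 'b': 44}
After line 2 (d['c'] = 22 + 44): d = {'a': 22, 'b': 44, 'c': 66}
After line 3: d = {'a': 98, 'b': 44, 'c': 66}

{'a': 98, 'b': 44, 'c': 66}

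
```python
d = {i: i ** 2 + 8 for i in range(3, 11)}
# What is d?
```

{3: 17, 4: 24, 5: 33, 6: 44, 7: 57, 8: 72, 9: 89, 10: 108}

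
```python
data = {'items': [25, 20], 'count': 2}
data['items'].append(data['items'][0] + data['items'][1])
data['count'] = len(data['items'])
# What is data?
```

After line 1: data = {'items': [25, 20], 'count': 2}
After line 2 (append 25 + 20 = 45): data = {'items': [25, 20, 45], 'count': 2}
After line 3 (count = len(items) = 3): data = {'items': [25, 20, 45], 'count': 3}

{'items': [25, 20, 45], 'count': 3}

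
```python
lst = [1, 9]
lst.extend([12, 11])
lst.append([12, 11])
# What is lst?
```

After line 1: lst = [1, 9]
After line 2 (extend unpacks [12, 11]): lst = [1, 9, 12, 11]
After line 3 (append adds [12, 11] as single element): lst = [1, 9, 12, 11, [12, 11]]

[1, 9, 12, 11, [12, 11]]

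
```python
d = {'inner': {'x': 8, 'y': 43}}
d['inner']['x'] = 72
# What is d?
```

After line 1: d = {'inner': {'x': 8, 'y': 43}}
After line 2 (inner x overwritten): d = {'inner': {'x': 72, 'y': 43}}

{'inner': {'x': 72, 'y': 43}}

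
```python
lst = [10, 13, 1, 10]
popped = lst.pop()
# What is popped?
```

10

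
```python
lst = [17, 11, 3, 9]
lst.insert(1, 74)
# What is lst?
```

[17, 74, 11, 3, 9]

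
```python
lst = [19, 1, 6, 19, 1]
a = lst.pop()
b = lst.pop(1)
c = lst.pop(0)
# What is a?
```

After line 1: lst = [19, 1, 6, 19, 1]
After line 2 (pop() -> a = 1): lst = [19, 1, 6, 19]
After line 3 (pop(1) -> b = 1): lst = [19, 6, 19]
After line 4 (pop(0) -> c = 19): lst = [6, 19]

1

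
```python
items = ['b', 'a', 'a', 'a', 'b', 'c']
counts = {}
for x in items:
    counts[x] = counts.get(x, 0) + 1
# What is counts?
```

Initial: counts = {}, items = ['b', 'a', 'a', 'a', 'b', 'c']
See 'b': counts = {'b': 1}
See 'a': counts = {'b': 1, 'a': 1}
See 'a': counts = {'b': 1, 'a': 2}
See 'a': counts = {'b': 1, 'a': 3}
See 'b': counts = {'b': 2, 'a': 3}
See 'c': counts = {'b': 2, 'a': 3, 'c': 1}

{'b': 2, 'a': 3, 'c': 1}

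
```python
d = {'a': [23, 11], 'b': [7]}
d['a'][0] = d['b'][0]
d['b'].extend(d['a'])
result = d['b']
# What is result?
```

After line 1: d = {'a': [23, 11], 'b': [7]}
After line 2 (a[0] = b[0] = 7): d = {'a': [7, 11], 'b': [7]}
After line 3 (b.extend(a) appends [7, 11]): d = {'a': [7, 11], 'b': [7, 7, 11]}
After line 4: result = d['b'] = [7, 7, 11]

[7, 7, 11]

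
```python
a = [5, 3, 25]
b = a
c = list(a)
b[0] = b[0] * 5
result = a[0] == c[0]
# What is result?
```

After line 1: a = [5, 3, 25]
After line 2 (b = a, alias): a = [5, 3, 25], b = [5, 3, 25]
After line 3 (c = list(a) is a copy, new object): c = [5, 3, 25]
After line 4 (b[0] = 5 * 5 = 25; mutates shared a/b): a = b = [25, 3, 25], c = [5, 3, 25]
After line 5 (a[0] = 25, c[0] = 5; result = False)

False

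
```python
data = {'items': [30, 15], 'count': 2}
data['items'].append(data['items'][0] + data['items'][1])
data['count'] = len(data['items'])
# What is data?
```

After line 1: data = {'items': [30, 15], 'count': 2}
After line 2 (append 30 + 15 = 45): data = {'items': [30, 15, 45], 'count': 2}
After line 3 (count = len(items) = 3): data = {'items': [30, 15, 45], 'count': 3}

{'items': [30, 15, 45], 'count': 3}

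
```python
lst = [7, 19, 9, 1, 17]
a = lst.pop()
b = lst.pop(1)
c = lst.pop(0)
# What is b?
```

After line 1: lst = [7, 19, 9, 1, 17]
After line 2 (pop() -> a = 17): lst = [7, 19, 9, 1]
After line 3 (pop(1) -> b = 19): lst = [7, 9, 1]
After line 4 (pop(0) -> c = 7): lst = [9, 1]

19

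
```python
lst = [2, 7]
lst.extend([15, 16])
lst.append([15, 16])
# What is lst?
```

After line 1: lst = [2, 7]
After line 2 (extend unpacks [15, 16]): lst = [2, 7, 15, 16]
After line 3 (append adds [15, 16] as single element): lst = [2, 7, 15, 16, [15, 16]]

[2, 7, 15, 16, [15, 16]]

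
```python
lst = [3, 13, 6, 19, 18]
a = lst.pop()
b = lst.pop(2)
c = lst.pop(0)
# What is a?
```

After line 1: lst = [3, 13, 6, 19, 18]
After line 2 (pop() -> a = 18): lst = [3, 13, 6, 19]
After line 3 (pop(2) -> b = 6): lst = [3, 13, 19]
After line 4 (pop(0) -> c = 3): lst = [13, 19]

18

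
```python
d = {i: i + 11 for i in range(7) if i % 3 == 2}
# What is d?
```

{2: 13, 5: 16}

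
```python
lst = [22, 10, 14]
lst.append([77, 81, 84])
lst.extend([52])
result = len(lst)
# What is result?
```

After line 1: lst = [22, 10, 14]
After line 2 (append adds [77, 81, 84] as single element): lst = [22, 10, 14, [77, 81, 84]]
After line 3 (extend unpacks [52], adds 52): lst = [22, 10, 14, [77, 81, 84], 52]
After line 4: result = len(lst) = 5

5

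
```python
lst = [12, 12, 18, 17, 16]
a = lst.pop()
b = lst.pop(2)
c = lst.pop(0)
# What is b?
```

After line 1: lst = [12, 12, 18, 17, 16]
After line 2 (pop() -> a = 16): lst = [12, 12, 18, 17]
After line 3 (pop(2) -> b = 18): lst = [12, 12, 17]
After line 4 (pop(0) -> c = 12): lst = [12, 17]

18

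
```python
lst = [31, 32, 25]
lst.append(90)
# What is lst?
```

[31, 32, 25, 90]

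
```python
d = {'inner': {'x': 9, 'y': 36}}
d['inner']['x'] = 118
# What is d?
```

After line 1: d = {'inner': {'x': 9, 'y': 36}}
After line 2 (inner x overwritten): d = {'inner': {'x': 118, 'y': 36}}

{'inner': {'x': 118, 'y': 36}}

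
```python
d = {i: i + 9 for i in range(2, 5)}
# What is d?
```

{2: 11, 3: 12, 4: 13}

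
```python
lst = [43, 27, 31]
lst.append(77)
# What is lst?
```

[43, 27, 31, 77]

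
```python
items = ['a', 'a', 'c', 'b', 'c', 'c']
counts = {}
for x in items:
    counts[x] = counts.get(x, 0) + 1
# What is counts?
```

Initial: counts = {}, items = ['a', 'a', 'c', 'b', 'c', 'c']
See 'a': counts = {'a': 1}
See 'a': counts = {'a': 2}
See 'c': counts = {'a': 2, 'c': 1}
See 'b': counts = {'a': 2, 'c': 1, 'b': 1}
See 'c': counts = {'a': 2, 'c': 2, 'b': 1}
See 'c': counts = {'a': 2, 'c': 3, 'b': 1}

{'a': 2, 'c': 3, 'b': 1}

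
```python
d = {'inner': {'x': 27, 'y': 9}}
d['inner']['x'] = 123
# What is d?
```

After line 1: d = {'inner': {'x': 27, 'y': 9}}
After line 2 (inner x overwritten): d = {'inner': {'x': 123, 'y': 9}}

{'inner': {'x': 123, 'y': 9}}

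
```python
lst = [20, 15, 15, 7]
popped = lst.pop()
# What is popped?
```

7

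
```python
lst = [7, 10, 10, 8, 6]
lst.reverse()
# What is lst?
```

[6, 8, 10, 10, 7]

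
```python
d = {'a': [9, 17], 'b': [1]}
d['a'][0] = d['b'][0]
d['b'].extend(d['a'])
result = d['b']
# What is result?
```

After line 1: d = {'a': [9, 17], 'b': [1]}
After line 2 (a[0] = b[0] = 1): d = {'a': [1, 17], 'b': [1]}
After line 3 (b.extend(a) appends [1, 17]): d = {'a': [1, 17], 'b': [1, 1, 17]}
After line 4: result = d['b'] = [1, 1, 17]

[1, 1, 17]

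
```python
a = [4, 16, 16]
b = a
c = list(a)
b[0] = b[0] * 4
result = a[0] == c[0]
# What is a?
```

After line 1: a = [4, 16, 16]
After line 2 (b = a, alias): a = [4, 16, 16], b = [4, 16, 16]
After line 3 (c = list(a) is a copy, new object): c = [4, 16, 16]
After line 4 (b[0] = 4 * 4 = 16; mutates shared a/b): a = b = [16, 16, 16], c = [4, 16, 16]
After line 5 (a[0] = 16, c[0] = 4; result = False)

[16, 16, 16]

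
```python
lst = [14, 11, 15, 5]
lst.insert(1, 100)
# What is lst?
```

[14, 100, 11, 15, 5]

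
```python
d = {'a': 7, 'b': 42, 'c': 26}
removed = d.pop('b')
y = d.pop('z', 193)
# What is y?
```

After line 1: d = {'a': 7, 'b': 42, 'c': 26}
After line 2 (pop 'b' returns 42): d = {'a': 7, 'c': 26}, removed = 42
After line 3 (pop 'z' missing, returns default 193): d = {'a': 7, 'c': 26}, y = 193

193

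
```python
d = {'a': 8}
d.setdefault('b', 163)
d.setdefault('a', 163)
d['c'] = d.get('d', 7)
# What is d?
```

After line 1: d = {'a': 8}
After line 2 (setdefault adds 'b'=163): d = {'a': 8, 'b': 163}
After line 3 (setdefault 'a' no-op, already exists): d = {'a': 8, 'b': 163}
After line 4 (get('d', 7) returns default since 'd' not in d): d = {'a': 8, 'b': 163, 'c': 7}

{'a': 8, 'b': 163, 'c': 7}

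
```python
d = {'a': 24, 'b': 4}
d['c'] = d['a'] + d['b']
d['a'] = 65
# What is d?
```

After line 1: d = {'a': 24, 'b': 4}
After line 2 (d['c'] = 24 + 4): d = {'a': 24, 'b': 4, 'c': 28}
After line 3: d = {'a': 65, 'b': 4, 'c': 28}

{'a': 65, 'b': 4, 'c': 28}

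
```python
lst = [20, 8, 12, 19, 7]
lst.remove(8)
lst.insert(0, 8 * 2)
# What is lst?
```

After line 1: lst = [20, 8, 12, 19, 7]
After line 2 (remove first 8): lst = [20, 12, 19, 7]
After line 3 (insert 16 at index 0): lst = [16, 20, 12, 19, 7]

[16, 20, 12, 19, 7]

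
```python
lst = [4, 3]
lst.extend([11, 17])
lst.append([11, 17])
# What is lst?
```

After line 1: lst = [4, 3]
After line 2 (extend unpacks [11, 17]): lst = [4, 3, 11, 17]
After line 3 (append adds [11, 17] as single element): lst = [4, 3, 11, 17, [11, 17]]

[4, 3, 11, 17, [11, 17]]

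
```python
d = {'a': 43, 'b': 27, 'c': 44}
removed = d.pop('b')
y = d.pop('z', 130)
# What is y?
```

After line 1: d = {'a': 43, 'b': 27, 'c': 44}
After line 2 (pop 'b' returns 27): d = {'a': 43, 'c': 44}, removed = 27
After line 3 (pop 'z' missing, returns default 130): d = {'a': 43, 'c': 44}, y = 130

130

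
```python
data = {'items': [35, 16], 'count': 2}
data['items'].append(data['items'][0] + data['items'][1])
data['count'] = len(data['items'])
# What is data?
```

After line 1: data = {'items': [35, 16], 'count': 2}
After line 2 (append 35 + 16 = 51): data = {'items': [35, 16, 51], 'count': 2}
After line 3 (count = len(items) = 3): data = {'items': [35, 16, 51], 'count': 3}

{'items': [35, 16, 51], 'count': 3}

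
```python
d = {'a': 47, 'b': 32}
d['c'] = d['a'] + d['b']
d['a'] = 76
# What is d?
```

After line 1: d = {'a': 47, 'b': 32}
After line 2 (d['c'] = 47 + 32): d = {'a': 47, 'b': 32, 'c': 79}
After line 3: d = {'a': 76, 'b': 32, 'c': 79}

{'a': 76, 'b': 32, 'c': 79}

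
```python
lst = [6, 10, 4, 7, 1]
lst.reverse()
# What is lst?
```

[1, 7, 4, 10, 6]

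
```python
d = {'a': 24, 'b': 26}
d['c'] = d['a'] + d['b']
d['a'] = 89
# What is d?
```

After line 1: d = {'a': 24, 'b': 26}
After line 2 (d['c'] = 24 + 26): d = {'a': 24, 'b': 26, 'c': 50}
After line 3: d = {'a': 89, 'b': 26, 'c': 50}

{'a': 89, 'b': 26, 'c': 50}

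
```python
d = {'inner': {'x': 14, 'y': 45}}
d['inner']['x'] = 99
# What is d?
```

After line 1: d = {'inner': {'x': 14, 'y': 45}}
After line 2 (inner x overwritten): d = {'inner': {'x': 99, 'y': 45}}

{'inner': {'x': 99, 'y': 45}}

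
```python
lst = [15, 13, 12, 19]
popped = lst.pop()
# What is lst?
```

[15, 13, 12]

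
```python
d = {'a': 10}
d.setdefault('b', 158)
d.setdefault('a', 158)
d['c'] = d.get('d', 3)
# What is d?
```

After line 1: d = {'a': 10}
After line 2 (setdefault adds 'b'=158): d = {'a': 10, 'b': 158}
After line 3 (setdefault 'a' no-op, already exists): d = {'a': 10, 'b': 158}
After line 4 (get('d', 3) returns default since 'd' not in d): d = {'a': 10, 'b': 158, 'c': 3}

{'a': 10, 'b': 158, 'c': 3}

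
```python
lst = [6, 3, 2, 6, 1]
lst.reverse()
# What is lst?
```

[1, 6, 2, 3, 6]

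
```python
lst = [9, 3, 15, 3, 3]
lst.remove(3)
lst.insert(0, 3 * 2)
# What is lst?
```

After line 1: lst = [9, 3, 15, 3, 3]
After line 2 (remove first 3): lst = [9, 15, 3, 3]
After line 3 (insert 6 at index 0): lst = [6, 9, 15, 3, 3]

[6, 9, 15, 3, 3]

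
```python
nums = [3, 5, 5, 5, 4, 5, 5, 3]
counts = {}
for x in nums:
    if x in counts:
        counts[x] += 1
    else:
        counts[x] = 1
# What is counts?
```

Initial: counts = {}, nums = [3, 5, 5, 5, 4, 5, 5, 3]
See 3: counts = {3: 1}
See 5: counts = {3: 1, 5: 1}
See 5: counts = {3: 1, 5: 2}
See 5: counts = {3: 1, 5: 3}
See 4: counts = {3: 1, 5: 3, 4: 1}
See 5: counts = {3: 1, 5: 4, 4: 1}
See 5: counts = {3: 1, 5: 5, 4: 1}
See 3: counts = {3: 2, 5: 5, 4: 1}

{3: 2, 5: 5, 4: 1}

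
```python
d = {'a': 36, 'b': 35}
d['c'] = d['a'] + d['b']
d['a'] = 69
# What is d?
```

After line 1: d = {'a': 36, 'b': 35}
After line 2 (d['c'] = 36 + 35): d = {'a': 36, 'b': 35, 'c': 71}
After line 3: d = {'a': 69, 'b': 35, 'c': 71}

{'a': 69, 'b': 35, 'c': 71}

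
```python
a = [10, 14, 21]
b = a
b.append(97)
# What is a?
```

After line 1: a = [10, 14, 21]
After line 2 (b = a is an alias, same object): a = [10, 14, 21], b = [10, 14, 21]
After line 3 (b.append mutates the shared list): a = [10, 14, 21, 97], b = [10, 14, 21, 97]

[10, 14, 21, 97]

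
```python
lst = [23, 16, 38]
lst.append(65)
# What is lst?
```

[23, 16, 38, 65]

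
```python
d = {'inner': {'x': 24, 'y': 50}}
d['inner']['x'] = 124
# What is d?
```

After line 1: d = {'inner': {'x': 24, 'y': 50}}
After line 2 (inner x overwritten): d = {'inner': {'x': 124, 'y': 50}}

{'inner': {'x': 124, 'y': 50}}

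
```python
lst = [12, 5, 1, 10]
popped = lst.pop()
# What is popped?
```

10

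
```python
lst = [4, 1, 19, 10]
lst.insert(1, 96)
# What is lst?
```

[4, 96, 1, 19, 10]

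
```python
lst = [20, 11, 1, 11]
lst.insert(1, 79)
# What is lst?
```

[20, 79, 11, 1, 11]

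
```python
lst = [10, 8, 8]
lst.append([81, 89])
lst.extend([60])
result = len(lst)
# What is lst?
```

After line 1: lst = [10, 8, 8]
After line 2 (append adds [81, 89] as single element): lst = [10, 8, 8, [81, 89]]
After line 3 (extend unpacks [60], adds 60): lst = [10, 8, 8, [81, 89], 60]
After line 4: result = len(lst) = 5

[10, 8, 8, [81, 89], 60]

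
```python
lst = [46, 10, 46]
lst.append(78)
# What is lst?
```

[46, 10, 46, 78]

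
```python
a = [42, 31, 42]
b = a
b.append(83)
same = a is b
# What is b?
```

After line 1: a = [42, 31, 42]
After line 2 (b = a is an alias, same object): a = [42, 31, 42], b = [42, 31, 42]
After line 3 (b.append mutates the shared list): a = [42, 31, 42, 83], b = [42, 31, 42, 83]
After line 4 (same = a is b; same object -> True): same = True

[42, 31, 42, 83]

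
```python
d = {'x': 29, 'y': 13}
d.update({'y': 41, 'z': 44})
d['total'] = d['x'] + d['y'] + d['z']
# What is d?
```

After line 1: d = {'x': 29, 'y': 13}
After line 2 (y overwritten, z added): d = {'x': 29, 'y': 41, 'z': 44}
After line 3 (total = 29 + 41 + 44 = 114): d = {'x': 29, 'y': 41, 'z': 44, 'total': 114}

{'x': 29, 'y': 41, 'z': 44, 'total': 114}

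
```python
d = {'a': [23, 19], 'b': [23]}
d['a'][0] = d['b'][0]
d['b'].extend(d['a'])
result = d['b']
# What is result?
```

After line 1: d = {'a': [23, 19], 'b': [23]}
After line 2 (a[0] = b[0] = 23): d = {'a': [23, 19], 'b': [23]}
After line 3 (b.extend(a) appends [23, 19]): d = {'a': [23, 19], 'b': [23, 23, 19]}
After line 4: result = d['b'] = [23, 23, 19]

[23, 23, 19]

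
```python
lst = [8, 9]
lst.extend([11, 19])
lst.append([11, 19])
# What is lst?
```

After line 1: lst = [8, 9]
After line 2 (extend unpacks [11, 19]): lst = [8, 9, 11, 19]
After line 3 (append adds [11, 19] as single element): lst = [8, 9, 11, 19, [11, 19]]

[8, 9, 11, 19, [11, 19]]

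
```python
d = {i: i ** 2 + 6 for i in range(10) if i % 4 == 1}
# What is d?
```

{1: 7, 5: 31, 9: 87}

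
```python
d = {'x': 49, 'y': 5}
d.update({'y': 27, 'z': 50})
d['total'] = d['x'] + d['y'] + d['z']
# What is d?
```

After line 1: d = {'x': 49, 'y': 5}
After line 2 (y overwritten, z added): d = {'x': 49, 'y': 27, 'z': 50}
After line 3 (total = 49 + 27 + 50 = 126): d = {'x': 49, 'y': 27, 'z': 50, 'total': 126}

{'x': 49, 'y': 27, 'z': 50, 'total': 126}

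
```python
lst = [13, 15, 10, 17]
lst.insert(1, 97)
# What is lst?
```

[13, 97, 15, 10, 17]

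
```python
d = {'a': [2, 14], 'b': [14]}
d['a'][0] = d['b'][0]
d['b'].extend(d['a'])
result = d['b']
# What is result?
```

After line 1: d = {'a': [2, 14], 'b': [14]}
After line 2 (a[0] = b[0] = 14): d = {'a': [14, 14], 'b': [14]}
After line 3 (b.extend(a) appends [14, 14]): d = {'a': [14, 14], 'b': [14, 14, 14]}
After line 4: result = d['b'] = [14, 14, 14]

[14, 14, 14]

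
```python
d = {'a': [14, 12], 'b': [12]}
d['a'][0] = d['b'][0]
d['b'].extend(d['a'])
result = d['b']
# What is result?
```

After line 1: d = {'a': [14, 12], 'b': [12]}
After line 2 (a[0] = b[0] = 12): d = {'a': [12, 12], 'b': [12]}
After line 3 (b.extend(a) appends [12, 12]): d = {'a': [12, 12], 'b': [12, 12, 12]}
After line 4: result = d['b'] = [12, 12, 12]

[12, 12, 12]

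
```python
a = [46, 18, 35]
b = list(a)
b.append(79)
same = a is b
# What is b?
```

After line 1: a = [46, 18, 35]
After line 2 (b = list(a) is a shallow copy, new object): a = [46, 18, 35], b = [46, 18, 35]
After line 3 (append only mutates b): a = [46, 18, 35], b = [46, 18, 35, 79]
After line 4 (same = a is b; different objects -> False): same = False

[46, 18, 35, 79]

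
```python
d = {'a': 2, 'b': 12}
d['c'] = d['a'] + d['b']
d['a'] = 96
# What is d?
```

After line 1: d = {'a': 2, 'b': 12}
After line 2 (d['c'] = 2 + 12): d = {'a': 2, 'b': 12, 'c': 14}
After line 3: d = {'a': 96, 'b': 12, 'c': 14}

{'a': 96, 'b': 12, 'c': 14}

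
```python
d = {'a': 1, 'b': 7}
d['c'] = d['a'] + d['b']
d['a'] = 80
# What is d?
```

After line 1: d = {'a': 1, 'b': 7}
After line 2 (d['c'] = 1 + 7): d = {'a': 1, 'b': 7, 'c': 8}
After line 3: d = {'a': 80, 'b': 7, 'c': 8}

{'a': 80, 'b': 7, 'c': 8}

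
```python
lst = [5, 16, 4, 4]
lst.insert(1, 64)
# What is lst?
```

[5, 64, 16, 4, 4]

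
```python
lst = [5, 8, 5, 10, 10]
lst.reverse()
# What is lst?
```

[10, 10, 5, 8, 5]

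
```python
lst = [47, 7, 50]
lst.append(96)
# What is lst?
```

[47, 7, 50, 96]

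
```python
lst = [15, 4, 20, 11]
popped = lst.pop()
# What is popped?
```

11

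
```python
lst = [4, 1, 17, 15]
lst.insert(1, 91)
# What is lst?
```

[4, 91, 1, 17, 15]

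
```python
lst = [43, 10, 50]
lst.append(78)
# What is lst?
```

[43, 10, 50, 78]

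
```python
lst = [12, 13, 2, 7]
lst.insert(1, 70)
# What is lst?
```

[12, 70, 13, 2, 7]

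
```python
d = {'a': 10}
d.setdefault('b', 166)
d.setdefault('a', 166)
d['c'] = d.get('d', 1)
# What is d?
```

After line 1: d = {'a': 10}
After line 2 (setdefault adds 'b'=166): d = {'a': 10, 'b': 166}
After line 3 (setdefault 'a' no-op, already exists): d = {'a': 10, 'b': 166}
After line 4 (get('d', 1) returns default since 'd' not in d): d = {'a': 10, 'b': 166, 'c': 1}

{'a': 10, 'b': 166, 'c': 1}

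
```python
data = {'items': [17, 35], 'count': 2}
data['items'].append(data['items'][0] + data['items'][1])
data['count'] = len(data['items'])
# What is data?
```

After line 1: data = {'items': [17, 35], 'count': 2}
After line 2 (append 17 + 35 = 52): data = {'items': [17, 35, 52], 'count': 2}
After line 3 (count = len(items) = 3): data = {'items': [17, 35, 52], 'count': 3}

{'items': [17, 35, 52], 'count': 3}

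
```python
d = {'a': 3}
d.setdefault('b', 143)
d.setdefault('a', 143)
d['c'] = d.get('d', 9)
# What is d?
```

After line 1: d = {'a': 3}
After line 2 (setdefault adds 'b'=143): d = {'a': 3, 'b': 143}
After line 3 (setdefault 'a' no-op, already exists): d = {'a': 3, 'b': 143}
After line 4 (get('d', 9) returns default since 'd' not in d): d = {'a': 3, 'b': 143, 'c': 9}

{'a': 3, 'b': 143, 'c': 9}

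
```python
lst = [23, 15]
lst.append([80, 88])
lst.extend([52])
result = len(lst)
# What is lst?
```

After line 1: lst = [23, 15]
After line 2 (append adds [80, 88] as single element): lst = [23, 15, [80, 88]]
After line 3 (extend unpacks [52], adds 52): lst = [23, 15, [80, 88], 52]
After line 4: result = len(lst) = 4

[23, 15, [80, 88], 52]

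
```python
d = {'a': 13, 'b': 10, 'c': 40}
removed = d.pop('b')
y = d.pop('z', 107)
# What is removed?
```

After line 1: d = {'a': 13, 'b': 10, 'c': 40}
After line 2 (pop 'b' returns 10): d = {'a': 13, 'c': 40}, removed = 10
After line 3 (pop 'z' missing, returns default 107): d = {'a': 13, 'c': 40}, y = 107

10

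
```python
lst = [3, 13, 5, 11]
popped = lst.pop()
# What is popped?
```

11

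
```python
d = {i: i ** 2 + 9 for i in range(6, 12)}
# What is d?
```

{6: 45, 7: 58, 8: 73, 9: 90, 10: 109, 11: 130}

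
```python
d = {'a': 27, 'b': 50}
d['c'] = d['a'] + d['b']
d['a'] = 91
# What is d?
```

After line 1: d = {'a': 27, 'b': 50}
After line 2 (d['c'] = 27 + 50): d = {'a': 27, 'b': 50, 'c': 77}
After line 3: d = {'a': 91, 'b': 50, 'c': 77}

{'a': 91, 'b': 50, 'c': 77}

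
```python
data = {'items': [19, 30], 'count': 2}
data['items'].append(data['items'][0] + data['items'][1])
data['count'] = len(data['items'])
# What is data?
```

After line 1: data = {'items': [19, 30], 'count': 2}
After line 2 (append 19 + 30 = 49): data = {'items': [19, 30, 49], 'count': 2}
After line 3 (count = len(items) = 3): data = {'items': [19, 30, 49], 'count': 3}

{'items': [19, 30, 49], 'count': 3}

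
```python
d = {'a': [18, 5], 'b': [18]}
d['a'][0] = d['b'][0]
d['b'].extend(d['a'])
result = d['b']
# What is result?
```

After line 1: d = {'a': [18, 5], 'b': [18]}
After line 2 (a[0] = b[0] = 18): d = {'a': [18, 5], 'b': [18]}
After line 3 (b.extend(a) appends [18, 5]): d = {'a': [18, 5], 'b': [18, 18, 5]}
After line 4: result = d['b'] = [18, 18, 5]

[18, 18, 5]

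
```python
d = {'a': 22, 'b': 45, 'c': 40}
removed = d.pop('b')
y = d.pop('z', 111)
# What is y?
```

After line 1: d = {'a': 22, 'b': 45, 'c': 40}
After line 2 (pop 'b' returns 45): d = {'a': 22, 'c': 40}, removed = 45
After line 3 (pop 'z' missing, returns default 111): d = {'a': 22, 'c': 40}, y = 111

111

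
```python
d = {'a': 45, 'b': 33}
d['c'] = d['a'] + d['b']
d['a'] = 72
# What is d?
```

After line 1: d = {'a': 45, 'b': 33}
After line 2 (d['c'] = 45 + 33): d = {'a': 45, 'b': 33, 'c': 78}
After line 3: d = {'a': 72, 'b': 33, 'c': 78}

{'a': 72, 'b': 33, 'c': 78}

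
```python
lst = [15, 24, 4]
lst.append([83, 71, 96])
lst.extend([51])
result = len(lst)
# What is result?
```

After line 1: lst = [15, 24, 4]
After line 2 (append adds [83, 71, 96] as single element): lst = [15, 24, 4, [83, 71, 96]]
After line 3 (extend unpacks [51], adds 51): lst = [15, 24, 4, [83, 71, 96], 51]
After line 4: result = len(lst) = 5

5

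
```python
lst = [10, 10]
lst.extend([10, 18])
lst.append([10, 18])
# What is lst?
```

After line 1: lst = [10, 10]
After line 2 (extend unpacks [10, 18]): lst = [10, 10, 10, 18]
After line 3 (append adds [10, 18] as single element): lst = [10, 10, 10, 18, [10, 18]]

[10, 10, 10, 18, [10, 18]]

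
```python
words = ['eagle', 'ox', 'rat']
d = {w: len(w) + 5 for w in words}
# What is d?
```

{'eagle': 10, 'ox': 7, 'rat': 8}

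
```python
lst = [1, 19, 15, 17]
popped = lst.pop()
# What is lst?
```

[1, 19, 15]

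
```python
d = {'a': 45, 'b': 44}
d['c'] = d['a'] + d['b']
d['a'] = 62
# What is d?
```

After line 1: d = {'a': 45, 'b': 44}
After line 2 (d['c'] = 45 + 44): d = {'a': 45, 'b': 44, 'c': 89}
After line 3: d = {'a': 62, 'b': 44, 'c': 89}

{'a': 62, 'b': 44, 'c': 89}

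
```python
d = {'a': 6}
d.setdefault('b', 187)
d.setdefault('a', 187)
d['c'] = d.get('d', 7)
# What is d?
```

After line 1: d = {'a': 6}
After line 2 (setdefault adds 'b'=187): d = {'a': 6, 'b': 187}
After line 3 (setdefault 'a' no-op, already exists): d = {'a': 6, 'b': 187}
After line 4 (get('d', 7) returns default since 'd' not in d): d = {'a': 6, 'b': 187, 'c': 7}

{'a': 6, 'b': 187, 'c': 7}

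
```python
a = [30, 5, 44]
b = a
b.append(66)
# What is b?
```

After line 1: a = [30, 5, 44]
After line 2 (b = a is an alias, same object): a = [30, 5, 44], b = [30, 5, 44]
After line 3 (b.append mutates the shared list): a = [30, 5, 44, 66], b = [30, 5, 44, 66]

[30, 5, 44, 66]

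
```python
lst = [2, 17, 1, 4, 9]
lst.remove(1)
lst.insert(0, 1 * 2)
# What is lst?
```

After line 1: lst = [2, 17, 1, 4, 9]
After line 2 (remove first 1): lst = [2, 17, 4, 9]
After line 3 (insert 2 at index 0): lst = [2, 2, 17, 4, 9]

[2, 2, 17, 4, 9]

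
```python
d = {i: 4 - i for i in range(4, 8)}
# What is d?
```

{4: 0, 5: -1, 6: -2, 7: -3}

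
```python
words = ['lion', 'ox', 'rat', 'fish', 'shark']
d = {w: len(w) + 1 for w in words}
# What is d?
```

{'lion': 5, 'ox': 3, 'rat': 4, 'fish': 5, 'shark': 6}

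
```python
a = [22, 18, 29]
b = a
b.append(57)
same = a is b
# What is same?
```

After line 1: a = [22, 18, 29]
After line 2 (b = a is an alias, same object): a = [22, 18, 29], b = [22, 18, 29]
After line 3 (b.append mutates the shared list): a = [22, 18, 29, 57], b = [22, 18, 29, 57]
After line 4 (same = a is b; same object -> True): same = True

True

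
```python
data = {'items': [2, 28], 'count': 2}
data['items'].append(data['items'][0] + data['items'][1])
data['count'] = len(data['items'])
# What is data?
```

After line 1: data = {'items': [2, 28], 'count': 2}
After line 2 (append 2 + 28 = 30): data = {'items': [2, 28, 30], 'count': 2}
After line 3 (count = len(items) = 3): data = {'items': [2, 28, 30], 'count': 3}

{'items': [2, 28, 30], 'count': 3}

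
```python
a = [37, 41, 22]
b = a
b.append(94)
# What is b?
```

After line 1: a = [37, 41, 22]
After line 2 (b = a is an alias, same object): a = [37, 41, 22], b = [37, 41, 22]
After line 3 (b.append mutates the shared list): a = [37, 41, 22, 94], b = [37, 41, 22, 94]

[37, 41, 22, 94]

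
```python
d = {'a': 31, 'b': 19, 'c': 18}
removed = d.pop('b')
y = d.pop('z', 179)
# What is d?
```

After line 1: d = {'a': 31, 'b': 19, 'c': 18}
After line 2 (pop 'b' returns 19): d = {'a': 31, 'c': 18}, removed = 19
After line 3 (pop 'z' missing, returns default 179): d = {'a': 31, 'c': 18}, y = 179

{'a': 31, 'c': 18}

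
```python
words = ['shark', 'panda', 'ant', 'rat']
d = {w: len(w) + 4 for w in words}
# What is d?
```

{'shark': 9, 'panda': 9, 'ant': 7, 'rat': 7}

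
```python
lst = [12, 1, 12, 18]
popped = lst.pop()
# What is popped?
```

18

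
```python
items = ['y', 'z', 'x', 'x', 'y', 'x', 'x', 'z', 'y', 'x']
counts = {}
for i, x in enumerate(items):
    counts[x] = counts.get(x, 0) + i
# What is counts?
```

Initial: counts = {}, items = ['y', 'z', 'x', 'x', 'y', 'x', 'x', 'z', 'y', 'x']
i=0, x='y': counts = {'y': 0}
i=1, x='z': counts = {'y': 0, 'z': 1}
i=2, x='x': counts = {'y': 0, 'z': 1, 'x': 2}
i=3, x='x': counts = {'y': 0, 'z': 1, 'x': 5}
i=4, x='y': counts = {'y': 4, 'z': 1, 'x': 5}
i=5, x='x': counts = {'y': 4, 'z': 1, 'x': 10}
i=6, x='x': counts = {'y': 4, 'z': 1, 'x': 16}
i=7, x='z': counts = {'y': 4, 'z': 8, 'x': 16}
i=8, x='y': counts = {'y': 12, 'z': 8, 'x': 16}
i=9, x='x': counts = {'y': 12, 'z': 8, 'x': 25}

{'y': 12, 'z': 8, 'x': 25}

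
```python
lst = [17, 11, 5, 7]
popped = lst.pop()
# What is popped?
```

7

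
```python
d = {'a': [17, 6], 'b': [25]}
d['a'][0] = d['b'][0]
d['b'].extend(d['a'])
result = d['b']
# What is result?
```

After line 1: d = {'a': [17, 6], 'b': [25]}
After line 2 (a[0] = b[0] = 25): d = {'a': [25, 6], 'b': [25]}
After line 3 (b.extend(a) appends [25, 6]): d = {'a': [25, 6], 'b': [25, 25, 6]}
After line 4: result = d['b'] = [25, 25, 6]

[25, 25, 6]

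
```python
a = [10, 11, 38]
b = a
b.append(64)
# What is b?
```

After line 1: a = [10, 11, 38]
After line 2 (b = a is an alias, same object): a = [10, 11, 38], b = [10, 11, 38]
After line 3 (b.append mutates the shared list): a = [10, 11, 38, 64], b = [10, 11, 38, 64]

[10, 11, 38, 64]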